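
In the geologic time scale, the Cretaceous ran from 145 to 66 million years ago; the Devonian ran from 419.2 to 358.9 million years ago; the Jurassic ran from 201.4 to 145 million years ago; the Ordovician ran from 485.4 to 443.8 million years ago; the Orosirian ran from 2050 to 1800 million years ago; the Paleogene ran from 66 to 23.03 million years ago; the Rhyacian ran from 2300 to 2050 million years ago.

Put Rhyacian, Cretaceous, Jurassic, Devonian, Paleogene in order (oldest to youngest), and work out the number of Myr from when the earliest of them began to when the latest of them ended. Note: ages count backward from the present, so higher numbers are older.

Rhyacian, Devonian, Jurassic, Cretaceous, Paleogene; total span 2276.97 Myr

From the excerpt: Rhyacian 2300–2050; Cretaceous 145–66; Jurassic 201.4–145; Devonian 419.2–358.9; Paleogene 66–23.03 (Ma).
Larger Ma is earlier, so the oldest is Rhyacian and the youngest is Paleogene; oldest to youngest: Rhyacian, Devonian, Jurassic, Cretaceous, Paleogene.
Oldest start 2300 minus youngest end 23.03 gives 2276.97 Myr overall.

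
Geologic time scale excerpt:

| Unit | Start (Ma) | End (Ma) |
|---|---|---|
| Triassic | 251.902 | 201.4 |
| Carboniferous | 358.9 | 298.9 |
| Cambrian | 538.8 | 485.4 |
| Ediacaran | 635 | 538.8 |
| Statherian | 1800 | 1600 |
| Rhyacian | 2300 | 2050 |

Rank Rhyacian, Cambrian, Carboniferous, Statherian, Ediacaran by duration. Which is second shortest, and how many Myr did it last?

Durations: Rhyacian 250; Cambrian 53.4; Carboniferous 60; Statherian 200; Ediacaran 96.2 Myr.
Sorted shortest-first: Cambrian (53.4), Carboniferous (60), Ediacaran (96.2), Statherian (200), Rhyacian (250).
The second shortest is Carboniferous at 60 Myr.

Carboniferous, 60 million years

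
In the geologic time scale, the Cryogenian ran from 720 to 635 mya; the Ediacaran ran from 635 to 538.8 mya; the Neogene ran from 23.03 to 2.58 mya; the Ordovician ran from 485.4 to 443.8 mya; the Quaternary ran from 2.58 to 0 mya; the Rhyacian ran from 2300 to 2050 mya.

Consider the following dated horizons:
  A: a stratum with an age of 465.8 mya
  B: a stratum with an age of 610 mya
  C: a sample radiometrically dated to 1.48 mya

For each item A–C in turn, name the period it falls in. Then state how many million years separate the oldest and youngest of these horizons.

A — Ordovician; B — Ediacaran; C — Quaternary; span 608.52 million years

Match each age against the start–end ranges in the excerpt: A = 465.8 Ma → Ordovician (485.4–443.8); B = 610 Ma → Ediacaran (635–538.8); C = 1.48 Ma → Quaternary (2.58–0).
The largest age is 610 Ma and the smallest is 1.48 Ma; their difference is 608.52 Myr.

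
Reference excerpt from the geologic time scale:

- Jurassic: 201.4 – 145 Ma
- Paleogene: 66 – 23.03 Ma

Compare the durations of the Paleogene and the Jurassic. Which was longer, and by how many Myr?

Jurassic, by 13.43 million years

Paleogene: 66 − 23.03 = 42.97 Myr.
Jurassic: 201.4 − 145 = 56.4 Myr.
Difference: 56.4 − 42.97 = 13.43 Myr, so the Jurassic was longer.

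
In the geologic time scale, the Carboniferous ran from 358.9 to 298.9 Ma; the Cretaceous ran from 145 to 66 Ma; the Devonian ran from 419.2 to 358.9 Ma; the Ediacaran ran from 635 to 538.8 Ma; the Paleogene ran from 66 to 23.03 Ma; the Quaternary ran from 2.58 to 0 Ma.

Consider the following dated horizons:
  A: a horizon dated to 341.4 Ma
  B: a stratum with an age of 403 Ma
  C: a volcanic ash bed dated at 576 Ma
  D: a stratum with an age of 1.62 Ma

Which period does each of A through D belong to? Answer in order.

A — Carboniferous; B — Devonian; C — Ediacaran; D — Quaternary

A: 341.4 Ma lies in 358.9–298.9 Ma, so Carboniferous.
B: 403 Ma lies in 419.2–358.9 Ma, so Devonian.
C: 576 Ma lies in 635–538.8 Ma, so Ediacaran.
D: 1.62 Ma lies in 2.58–0 Ma, so Quaternary.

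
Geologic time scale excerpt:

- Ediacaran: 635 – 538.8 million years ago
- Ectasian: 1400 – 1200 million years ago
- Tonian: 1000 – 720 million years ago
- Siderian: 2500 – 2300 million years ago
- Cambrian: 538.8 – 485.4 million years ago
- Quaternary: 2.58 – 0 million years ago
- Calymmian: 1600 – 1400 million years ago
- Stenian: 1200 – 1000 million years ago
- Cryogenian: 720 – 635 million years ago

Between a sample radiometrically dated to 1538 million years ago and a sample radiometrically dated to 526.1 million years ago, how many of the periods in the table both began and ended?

1538 Ma sits inside the Calymmian (1600–1400) and 526.1 Ma inside the Cambrian (538.8–485.4); neither of those is wholly between the two dates.
The listed periods lying completely between them are Ectasian, Stenian, Tonian, Cryogenian, Ediacaran — 5 in all.

5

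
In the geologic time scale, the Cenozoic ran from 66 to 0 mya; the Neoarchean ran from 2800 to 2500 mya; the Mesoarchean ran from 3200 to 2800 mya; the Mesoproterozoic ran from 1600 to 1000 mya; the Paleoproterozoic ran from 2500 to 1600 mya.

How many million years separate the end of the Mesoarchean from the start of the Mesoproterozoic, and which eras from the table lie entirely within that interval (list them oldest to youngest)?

The Mesoarchean closes at 2800 Ma and the Mesoproterozoic opens at 1600 Ma, so the interval is 2800 − 1600 = 1200 Myr.
An era fits inside if it starts at or after 2800 Ma and ends at or before 1600 Ma; oldest first that gives Neoarchean, Paleoproterozoic.

1200 million years; Neoarchean, Paleoproterozoic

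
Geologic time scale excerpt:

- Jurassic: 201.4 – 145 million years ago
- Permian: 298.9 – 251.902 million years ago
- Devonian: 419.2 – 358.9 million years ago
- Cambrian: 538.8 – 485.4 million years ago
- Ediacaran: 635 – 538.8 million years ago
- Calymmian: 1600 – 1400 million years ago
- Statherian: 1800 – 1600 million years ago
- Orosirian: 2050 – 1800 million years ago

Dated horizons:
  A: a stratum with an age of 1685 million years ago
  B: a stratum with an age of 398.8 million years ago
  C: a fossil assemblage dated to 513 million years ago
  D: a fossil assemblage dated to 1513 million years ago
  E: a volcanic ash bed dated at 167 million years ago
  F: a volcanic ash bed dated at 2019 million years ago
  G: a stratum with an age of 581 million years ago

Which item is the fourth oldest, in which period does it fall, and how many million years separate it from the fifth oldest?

G, in the Ediacaran; 68 million years to C

Larger Ma means older, so oldest first: F 2019 > A 1685 > D 1513 > G 581 > C 513 > B 398.8 > E 167.
Counting 4 along gives G (581 Ma); the excerpt puts that inside the Ediacaran, 635–538.8 Ma.
Next in line is C (513 Ma), and 581 − 513 = 68 Myr.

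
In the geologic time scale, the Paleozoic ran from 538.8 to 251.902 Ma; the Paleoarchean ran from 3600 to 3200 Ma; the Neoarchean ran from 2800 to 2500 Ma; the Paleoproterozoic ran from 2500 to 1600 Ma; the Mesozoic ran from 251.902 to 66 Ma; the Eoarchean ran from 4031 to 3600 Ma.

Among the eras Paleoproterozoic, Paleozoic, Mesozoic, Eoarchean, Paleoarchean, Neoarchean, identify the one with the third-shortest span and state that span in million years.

Neoarchean, 300 million years

Durations: Paleoproterozoic 900; Paleozoic 286.898; Mesozoic 185.902; Eoarchean 431; Paleoarchean 400; Neoarchean 300 Myr.
Sorted shortest-first: Mesozoic (185.902), Paleozoic (286.898), Neoarchean (300), Paleoarchean (400), Eoarchean (431), Paleoproterozoic (900).
The third shortest is Neoarchean at 300 Myr.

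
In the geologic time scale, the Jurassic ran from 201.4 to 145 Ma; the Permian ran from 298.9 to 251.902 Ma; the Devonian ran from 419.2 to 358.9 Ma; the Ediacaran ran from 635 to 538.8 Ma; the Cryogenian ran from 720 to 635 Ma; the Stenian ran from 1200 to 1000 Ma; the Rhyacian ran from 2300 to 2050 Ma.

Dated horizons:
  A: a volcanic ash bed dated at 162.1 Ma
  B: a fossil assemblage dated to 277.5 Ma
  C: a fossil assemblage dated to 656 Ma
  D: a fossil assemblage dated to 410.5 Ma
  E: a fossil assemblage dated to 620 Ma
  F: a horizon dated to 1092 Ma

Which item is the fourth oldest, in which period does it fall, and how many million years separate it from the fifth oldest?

Sorted oldest-first by Ma: F (1092), C (656), E (620), D (410.5), B (277.5), A (162.1).
The fourth oldest is D at 410.5 Ma, which lies in 419.2–358.9 Ma: the Devonian.
The fifth oldest is B at 277.5 Ma; separation = |410.5 − 277.5| = 133 Myr.

D, in the Devonian; 133 million years to B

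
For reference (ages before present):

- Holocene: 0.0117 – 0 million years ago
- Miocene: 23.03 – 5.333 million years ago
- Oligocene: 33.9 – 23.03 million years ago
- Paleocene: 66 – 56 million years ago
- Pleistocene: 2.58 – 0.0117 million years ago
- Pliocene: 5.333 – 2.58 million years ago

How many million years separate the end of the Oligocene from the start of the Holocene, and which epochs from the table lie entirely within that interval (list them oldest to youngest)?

The Oligocene closes at 23.03 Ma and the Holocene opens at 0.0117 Ma, so the interval is 23.03 − 0.0117 = 23.0183 Myr.
An epoch fits inside if it starts at or after 23.03 Ma and ends at or before 0.0117 Ma; oldest first that gives Miocene, Pliocene, Pleistocene.

23.0183 million years; Miocene, Pliocene, Pleistocene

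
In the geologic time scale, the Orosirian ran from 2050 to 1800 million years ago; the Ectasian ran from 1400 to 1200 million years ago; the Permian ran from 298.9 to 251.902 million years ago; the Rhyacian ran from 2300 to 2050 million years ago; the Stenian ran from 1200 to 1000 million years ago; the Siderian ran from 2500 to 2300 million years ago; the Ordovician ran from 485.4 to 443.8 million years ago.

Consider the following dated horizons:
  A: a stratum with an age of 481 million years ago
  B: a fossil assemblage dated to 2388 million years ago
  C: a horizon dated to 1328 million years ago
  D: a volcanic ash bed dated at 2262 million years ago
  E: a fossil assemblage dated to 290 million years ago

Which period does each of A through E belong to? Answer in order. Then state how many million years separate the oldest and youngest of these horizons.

A — Ordovician; B — Siderian; C — Ectasian; D — Rhyacian; E — Permian; span 2098 million years

A: 481 Ma lies in 485.4–443.8 Ma, so Ordovician.
B: 2388 Ma lies in 2500–2300 Ma, so Siderian.
C: 1328 Ma lies in 1400–1200 Ma, so Ectasian.
D: 2262 Ma lies in 2300–2050 Ma, so Rhyacian.
E: 290 Ma lies in 298.9–251.902 Ma, so Permian.
Oldest = 2388 Ma, youngest = 290 Ma → span 2098 Myr.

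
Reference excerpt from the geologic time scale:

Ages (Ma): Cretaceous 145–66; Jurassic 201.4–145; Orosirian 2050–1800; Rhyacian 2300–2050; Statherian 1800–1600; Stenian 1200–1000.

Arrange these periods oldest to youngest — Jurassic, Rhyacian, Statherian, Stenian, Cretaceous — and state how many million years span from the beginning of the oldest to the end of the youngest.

Start ages (Ma): Rhyacian 2300, Statherian 1800, Stenian 1200, Jurassic 201.4, Cretaceous 145.
Ordered oldest to youngest: Rhyacian, Statherian, Stenian, Jurassic, Cretaceous.
Span = 2300 − 66 = 2234 Myr.

Rhyacian, Statherian, Stenian, Jurassic, Cretaceous; total span 2234 Myr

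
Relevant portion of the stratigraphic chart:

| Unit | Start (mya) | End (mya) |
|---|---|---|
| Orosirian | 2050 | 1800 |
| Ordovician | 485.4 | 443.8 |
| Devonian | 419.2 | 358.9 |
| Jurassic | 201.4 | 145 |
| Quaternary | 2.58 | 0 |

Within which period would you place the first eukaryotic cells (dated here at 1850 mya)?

Orosirian

1850 Ma lies between 2050 and 1800 Ma, so it falls in the Orosirian.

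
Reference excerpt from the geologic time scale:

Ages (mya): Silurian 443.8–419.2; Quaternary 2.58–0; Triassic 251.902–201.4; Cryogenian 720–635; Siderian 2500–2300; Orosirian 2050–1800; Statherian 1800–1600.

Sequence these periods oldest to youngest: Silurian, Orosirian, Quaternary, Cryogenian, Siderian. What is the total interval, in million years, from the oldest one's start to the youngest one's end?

Siderian, Orosirian, Cryogenian, Silurian, Quaternary; total span 2500 Myr

Start ages (Ma): Siderian 2500, Orosirian 2050, Cryogenian 720, Silurian 443.8, Quaternary 2.58.
Ordered oldest to youngest: Siderian, Orosirian, Cryogenian, Silurian, Quaternary.
Span = 2500 − 0 = 2500 Myr.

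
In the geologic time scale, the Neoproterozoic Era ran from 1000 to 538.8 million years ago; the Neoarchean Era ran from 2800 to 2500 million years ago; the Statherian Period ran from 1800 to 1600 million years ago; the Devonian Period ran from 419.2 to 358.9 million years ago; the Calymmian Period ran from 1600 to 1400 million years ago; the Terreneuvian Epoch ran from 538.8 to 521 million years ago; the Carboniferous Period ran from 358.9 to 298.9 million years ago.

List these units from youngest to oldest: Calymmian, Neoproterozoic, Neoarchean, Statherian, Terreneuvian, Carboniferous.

Sorting by start age (ascending Ma, since larger Ma = older): Carboniferous start 358.9, Terreneuvian start 538.8, Neoproterozoic start 1000, Calymmian start 1600, Statherian start 1800, Neoarchean start 2800.

Carboniferous, Terreneuvian, Neoproterozoic, Calymmian, Statherian, Neoarchean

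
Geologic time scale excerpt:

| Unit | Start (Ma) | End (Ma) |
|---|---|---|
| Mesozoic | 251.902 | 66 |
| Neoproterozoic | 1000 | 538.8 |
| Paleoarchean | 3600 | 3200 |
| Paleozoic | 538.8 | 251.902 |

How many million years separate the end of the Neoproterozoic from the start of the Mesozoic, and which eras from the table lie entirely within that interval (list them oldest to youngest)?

The Neoproterozoic closes at 538.8 Ma and the Mesozoic opens at 251.902 Ma, so the interval is 538.8 − 251.902 = 286.898 Myr.
An era fits inside if it starts at or after 538.8 Ma and ends at or before 251.902 Ma; oldest first that gives Paleozoic.

286.898 million years; Paleozoic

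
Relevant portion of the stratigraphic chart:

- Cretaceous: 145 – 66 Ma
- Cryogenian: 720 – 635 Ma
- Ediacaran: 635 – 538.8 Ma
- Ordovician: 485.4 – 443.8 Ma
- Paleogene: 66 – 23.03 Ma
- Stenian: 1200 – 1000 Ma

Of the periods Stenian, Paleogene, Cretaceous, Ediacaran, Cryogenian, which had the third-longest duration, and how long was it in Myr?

Start − end for each: Stenian 1200 − 1000 = 200; Paleogene 66 − 23.03 = 42.97; Cretaceous 145 − 66 = 79; Ediacaran 635 − 538.8 = 96.2; Cryogenian 720 − 635 = 85.
Ranking these from longest: Stenian > Ediacaran > Cryogenian > Cretaceous > Paleogene.
Position 3 in that ranking is Cryogenian, which lasted 85 Myr.

Cryogenian, 85 million years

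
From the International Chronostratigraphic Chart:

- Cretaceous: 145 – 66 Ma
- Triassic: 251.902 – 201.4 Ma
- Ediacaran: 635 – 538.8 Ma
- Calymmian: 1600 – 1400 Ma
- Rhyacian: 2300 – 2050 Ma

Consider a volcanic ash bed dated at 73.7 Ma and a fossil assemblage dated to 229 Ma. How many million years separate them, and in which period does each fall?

155.3 million years apart; the first in the Cretaceous, the second in the Triassic

Elapsed time: 229 − 73.7 = 155.3 Myr.
73.7 Ma lies within 145–66 Ma: Cretaceous.
229 Ma lies within 251.902–201.4 Ma: Triassic.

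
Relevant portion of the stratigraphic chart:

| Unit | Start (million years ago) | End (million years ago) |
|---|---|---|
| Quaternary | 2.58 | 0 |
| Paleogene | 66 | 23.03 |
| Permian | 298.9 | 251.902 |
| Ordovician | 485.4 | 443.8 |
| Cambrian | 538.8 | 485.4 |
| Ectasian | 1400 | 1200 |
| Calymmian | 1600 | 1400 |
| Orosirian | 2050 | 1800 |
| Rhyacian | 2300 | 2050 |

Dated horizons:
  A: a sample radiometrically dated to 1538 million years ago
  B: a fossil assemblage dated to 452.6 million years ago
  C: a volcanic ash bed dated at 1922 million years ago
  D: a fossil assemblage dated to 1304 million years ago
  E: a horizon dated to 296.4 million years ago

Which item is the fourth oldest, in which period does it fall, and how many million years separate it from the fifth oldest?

Sorted oldest-first by Ma: C (1922), A (1538), D (1304), B (452.6), E (296.4).
The fourth oldest is B at 452.6 Ma, which lies in 485.4–443.8 Ma: the Ordovician.
The fifth oldest is E at 296.4 Ma; separation = |452.6 − 296.4| = 156.2 Myr.

B, in the Ordovician; 156.2 million years to E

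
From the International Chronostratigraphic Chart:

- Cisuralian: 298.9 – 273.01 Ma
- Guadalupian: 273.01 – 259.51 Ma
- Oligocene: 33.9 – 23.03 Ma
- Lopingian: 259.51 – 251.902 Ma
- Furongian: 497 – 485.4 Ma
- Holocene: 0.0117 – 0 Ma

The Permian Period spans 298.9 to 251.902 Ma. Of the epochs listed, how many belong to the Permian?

Epochs inside 298.9–251.902 Ma: Cisuralian, Guadalupian, Lopingian — 3 in total.

3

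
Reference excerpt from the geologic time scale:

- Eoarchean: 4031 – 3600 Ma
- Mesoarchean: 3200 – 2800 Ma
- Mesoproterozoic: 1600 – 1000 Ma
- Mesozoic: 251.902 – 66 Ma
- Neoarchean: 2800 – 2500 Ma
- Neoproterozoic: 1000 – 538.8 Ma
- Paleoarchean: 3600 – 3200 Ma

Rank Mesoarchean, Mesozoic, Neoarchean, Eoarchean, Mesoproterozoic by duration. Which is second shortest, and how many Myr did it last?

Neoarchean, 300 million years

Start − end for each: Mesoarchean 3200 − 2800 = 400; Mesozoic 251.902 − 66 = 185.902; Neoarchean 2800 − 2500 = 300; Eoarchean 4031 − 3600 = 431; Mesoproterozoic 1600 − 1000 = 600.
Ranking these from shortest: Mesozoic < Neoarchean < Mesoarchean < Eoarchean < Mesoproterozoic.
Position 2 in that ranking is Neoarchean, which lasted 300 Myr.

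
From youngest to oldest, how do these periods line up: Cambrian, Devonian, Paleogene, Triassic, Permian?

Group by era (each group listed oldest first) — Paleozoic: Cambrian, Devonian, Permian; Mesozoic: Triassic; Cenozoic: Paleogene. The eras run Paleozoic → Mesozoic → Cenozoic. Concatenating the groups in that era order and then reversing gives youngest to oldest.

Paleogene, Triassic, Permian, Devonian, Cambrian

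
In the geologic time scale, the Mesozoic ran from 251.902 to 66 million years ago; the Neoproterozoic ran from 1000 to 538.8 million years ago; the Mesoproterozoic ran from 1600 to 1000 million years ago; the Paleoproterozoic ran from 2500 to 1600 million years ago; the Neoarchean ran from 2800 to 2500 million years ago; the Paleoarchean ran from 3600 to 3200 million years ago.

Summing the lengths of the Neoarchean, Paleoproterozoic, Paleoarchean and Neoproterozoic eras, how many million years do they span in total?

2061.2 million years

Duration is start − end for each: (2800 − 2500) + (2500 − 1600) + (3600 − 3200) + (1000 − 538.8).
That is 300 + 900 + 400 + 461.2, which totals 2061.2 million years.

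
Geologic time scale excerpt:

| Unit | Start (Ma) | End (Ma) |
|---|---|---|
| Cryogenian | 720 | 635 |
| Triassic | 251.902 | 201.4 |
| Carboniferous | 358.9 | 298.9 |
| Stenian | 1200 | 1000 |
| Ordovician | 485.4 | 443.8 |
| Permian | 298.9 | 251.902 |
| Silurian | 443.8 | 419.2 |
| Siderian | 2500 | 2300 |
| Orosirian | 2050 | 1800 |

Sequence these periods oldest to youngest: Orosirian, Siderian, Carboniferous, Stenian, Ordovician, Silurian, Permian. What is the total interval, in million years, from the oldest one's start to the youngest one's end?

From the excerpt: Orosirian 2050–1800; Siderian 2500–2300; Carboniferous 358.9–298.9; Stenian 1200–1000; Ordovician 485.4–443.8; Silurian 443.8–419.2; Permian 298.9–251.902 (Ma).
Larger Ma is earlier, so the oldest is Siderian and the youngest is Permian; oldest to youngest: Siderian, Orosirian, Stenian, Ordovician, Silurian, Carboniferous, Permian.
Oldest start 2500 minus youngest end 251.902 gives 2248.098 Myr overall.

Siderian, Orosirian, Stenian, Ordovician, Silurian, Carboniferous, Permian; total span 2248.098 Myr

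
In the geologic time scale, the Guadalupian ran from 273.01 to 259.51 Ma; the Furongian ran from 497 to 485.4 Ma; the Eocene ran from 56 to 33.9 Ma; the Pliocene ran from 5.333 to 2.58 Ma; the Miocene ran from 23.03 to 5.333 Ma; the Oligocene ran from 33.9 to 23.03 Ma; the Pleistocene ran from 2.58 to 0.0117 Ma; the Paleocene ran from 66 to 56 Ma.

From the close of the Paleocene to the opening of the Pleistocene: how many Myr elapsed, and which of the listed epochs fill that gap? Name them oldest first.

53.42 million years; Eocene, Oligocene, Miocene, Pliocene

The Paleocene closes at 56 Ma and the Pleistocene opens at 2.58 Ma, so the interval is 56 − 2.58 = 53.42 Myr.
An epoch fits inside if it starts at or after 56 Ma and ends at or before 2.58 Ma; oldest first that gives Eocene, Oligocene, Miocene, Pliocene.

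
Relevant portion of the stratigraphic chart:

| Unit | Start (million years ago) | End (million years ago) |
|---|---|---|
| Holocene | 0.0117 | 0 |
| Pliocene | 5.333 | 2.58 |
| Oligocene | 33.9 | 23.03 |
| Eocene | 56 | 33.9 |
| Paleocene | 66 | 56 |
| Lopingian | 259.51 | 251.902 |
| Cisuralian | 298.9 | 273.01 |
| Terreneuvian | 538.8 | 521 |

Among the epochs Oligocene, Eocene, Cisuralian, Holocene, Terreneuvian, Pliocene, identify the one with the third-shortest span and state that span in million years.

Oligocene, 10.87 million years

Start − end for each: Oligocene 33.9 − 23.03 = 10.87; Eocene 56 − 33.9 = 22.1; Cisuralian 298.9 − 273.01 = 25.89; Holocene 0.0117 − 0 = 0.0117; Terreneuvian 538.8 − 521 = 17.8; Pliocene 5.333 − 2.58 = 2.753.
Ranking these from shortest: Holocene < Pliocene < Oligocene < Terreneuvian < Eocene < Cisuralian.
Position 3 in that ranking is Oligocene, which lasted 10.87 Myr.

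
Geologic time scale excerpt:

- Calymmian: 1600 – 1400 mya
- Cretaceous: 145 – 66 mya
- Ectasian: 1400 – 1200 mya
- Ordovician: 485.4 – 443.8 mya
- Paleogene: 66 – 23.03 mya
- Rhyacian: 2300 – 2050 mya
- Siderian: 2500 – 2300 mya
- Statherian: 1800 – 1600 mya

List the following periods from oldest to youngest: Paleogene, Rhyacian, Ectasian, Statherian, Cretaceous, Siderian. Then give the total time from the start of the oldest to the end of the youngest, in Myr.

Siderian, Rhyacian, Statherian, Ectasian, Cretaceous, Paleogene; total span 2476.97 Myr

Start ages (Ma): Siderian 2500, Rhyacian 2300, Statherian 1800, Ectasian 1400, Cretaceous 145, Paleogene 66.
Ordered oldest to youngest: Siderian, Rhyacian, Statherian, Ectasian, Cretaceous, Paleogene.
Span = 2500 − 23.03 = 2476.97 Myr.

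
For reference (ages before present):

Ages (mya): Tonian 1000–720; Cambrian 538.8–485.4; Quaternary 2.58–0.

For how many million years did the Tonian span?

1000 − 720 = 280 million years.

280 million years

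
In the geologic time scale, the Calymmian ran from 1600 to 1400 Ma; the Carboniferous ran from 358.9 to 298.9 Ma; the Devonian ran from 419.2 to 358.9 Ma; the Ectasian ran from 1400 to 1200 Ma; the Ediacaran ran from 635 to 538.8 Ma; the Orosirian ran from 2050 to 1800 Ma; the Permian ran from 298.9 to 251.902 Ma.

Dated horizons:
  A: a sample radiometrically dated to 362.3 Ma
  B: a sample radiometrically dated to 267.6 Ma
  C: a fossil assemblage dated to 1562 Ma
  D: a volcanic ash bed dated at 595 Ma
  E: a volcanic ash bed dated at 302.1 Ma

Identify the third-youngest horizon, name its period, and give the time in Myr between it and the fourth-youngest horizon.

Sorted youngest-first by Ma: B (267.6), E (302.1), A (362.3), D (595), C (1562).
The third youngest is A at 362.3 Ma, which lies in 419.2–358.9 Ma: the Devonian.
The fourth youngest is D at 595 Ma; separation = |362.3 − 595| = 232.7 Myr.

A, in the Devonian; 232.7 million years to D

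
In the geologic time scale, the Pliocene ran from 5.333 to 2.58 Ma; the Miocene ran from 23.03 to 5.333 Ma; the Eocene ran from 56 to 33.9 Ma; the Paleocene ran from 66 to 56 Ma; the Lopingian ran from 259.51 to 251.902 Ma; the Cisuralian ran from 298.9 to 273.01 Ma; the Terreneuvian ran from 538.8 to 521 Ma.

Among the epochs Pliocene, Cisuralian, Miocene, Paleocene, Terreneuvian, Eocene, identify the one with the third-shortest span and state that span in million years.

Durations: Pliocene 2.753; Cisuralian 25.89; Miocene 17.697; Paleocene 10; Terreneuvian 17.8; Eocene 22.1 Myr.
Sorted shortest-first: Pliocene (2.753), Paleocene (10), Miocene (17.697), Terreneuvian (17.8), Eocene (22.1), Cisuralian (25.89).
The third shortest is Miocene at 17.697 Myr.

Miocene, 17.697 million years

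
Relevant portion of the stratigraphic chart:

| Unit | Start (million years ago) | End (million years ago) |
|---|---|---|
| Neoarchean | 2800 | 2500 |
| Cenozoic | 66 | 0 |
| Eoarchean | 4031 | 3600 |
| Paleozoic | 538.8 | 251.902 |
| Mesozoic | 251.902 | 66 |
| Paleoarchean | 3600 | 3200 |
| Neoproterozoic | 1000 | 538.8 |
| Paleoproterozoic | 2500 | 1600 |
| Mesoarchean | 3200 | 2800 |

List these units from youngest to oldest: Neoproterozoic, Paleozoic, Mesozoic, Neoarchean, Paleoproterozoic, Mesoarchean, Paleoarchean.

Mesozoic, Paleozoic, Neoproterozoic, Paleoproterozoic, Neoarchean, Mesoarchean, Paleoarchean

Read off each span (Ma): Neoproterozoic 1000–538.8; Paleozoic 538.8–251.902; Mesozoic 251.902–66; Neoarchean 2800–2500; Paleoproterozoic 2500–1600; Mesoarchean 3200–2800; Paleoarchean 3600–3200.
Larger Ma is older, so oldest→youngest is Paleoarchean, Mesoarchean, Neoarchean, Paleoproterozoic, Neoproterozoic, Paleozoic, Mesozoic; reverse it for youngest→oldest.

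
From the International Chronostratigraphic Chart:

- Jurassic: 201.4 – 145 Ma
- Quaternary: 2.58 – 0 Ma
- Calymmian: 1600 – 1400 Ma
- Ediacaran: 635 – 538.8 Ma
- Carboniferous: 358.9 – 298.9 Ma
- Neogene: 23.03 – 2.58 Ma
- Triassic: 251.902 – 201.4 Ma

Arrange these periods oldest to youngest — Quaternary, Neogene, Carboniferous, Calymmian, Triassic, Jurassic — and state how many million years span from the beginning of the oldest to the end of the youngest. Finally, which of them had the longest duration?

Calymmian, Carboniferous, Triassic, Jurassic, Neogene, Quaternary; total span 1600 Myr; longest is Calymmian

Start ages (Ma): Calymmian 1600, Carboniferous 358.9, Triassic 251.902, Jurassic 201.4, Neogene 23.03, Quaternary 2.58.
Ordered oldest to youngest: Calymmian, Carboniferous, Triassic, Jurassic, Neogene, Quaternary.
Span = 1600 − 0 = 1600 Myr.
Durations: Triassic 50.502, Carboniferous 60, Calymmian 200, Quaternary 2.58, Jurassic 56.4, Neogene 20.45 → longest is Calymmian (200 Myr).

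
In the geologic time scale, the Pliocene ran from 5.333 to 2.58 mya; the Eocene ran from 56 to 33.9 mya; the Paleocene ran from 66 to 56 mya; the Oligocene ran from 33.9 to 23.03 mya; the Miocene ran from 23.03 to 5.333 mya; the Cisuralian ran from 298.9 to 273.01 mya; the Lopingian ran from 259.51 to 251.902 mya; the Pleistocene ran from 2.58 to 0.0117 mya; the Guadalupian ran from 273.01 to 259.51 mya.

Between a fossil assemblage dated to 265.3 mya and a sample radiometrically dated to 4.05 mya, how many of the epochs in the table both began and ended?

5

265.3 Ma sits inside the Guadalupian (273.01–259.51) and 4.05 Ma inside the Pliocene (5.333–2.58); neither of those is wholly between the two dates.
The listed epochs lying completely between them are Lopingian, Paleocene, Eocene, Oligocene, Miocene — 5 in all.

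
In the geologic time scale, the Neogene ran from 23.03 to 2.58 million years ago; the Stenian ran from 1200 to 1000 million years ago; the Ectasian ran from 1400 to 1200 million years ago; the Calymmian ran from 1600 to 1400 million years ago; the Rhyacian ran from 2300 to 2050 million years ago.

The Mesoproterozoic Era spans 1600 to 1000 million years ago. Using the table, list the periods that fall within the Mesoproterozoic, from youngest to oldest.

Stenian, Ectasian, Calymmian

Periods with both bounds inside 1600–1000 Ma: Stenian (1200–1000), Ectasian (1400–1200), Calymmian (1600–1400).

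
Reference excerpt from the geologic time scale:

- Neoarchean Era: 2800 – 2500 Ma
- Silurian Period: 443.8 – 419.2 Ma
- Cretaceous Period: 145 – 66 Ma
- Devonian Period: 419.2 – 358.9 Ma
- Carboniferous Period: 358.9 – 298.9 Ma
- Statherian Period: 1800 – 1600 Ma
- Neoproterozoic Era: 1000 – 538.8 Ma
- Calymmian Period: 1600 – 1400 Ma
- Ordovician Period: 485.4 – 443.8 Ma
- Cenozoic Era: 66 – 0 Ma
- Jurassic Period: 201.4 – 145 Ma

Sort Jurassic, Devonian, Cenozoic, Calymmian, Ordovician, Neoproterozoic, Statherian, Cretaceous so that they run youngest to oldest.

Cenozoic, Cretaceous, Jurassic, Devonian, Ordovician, Neoproterozoic, Calymmian, Statherian

Read off each span (Ma): Jurassic 201.4–145; Devonian 419.2–358.9; Cenozoic 66–0; Calymmian 1600–1400; Ordovician 485.4–443.8; Neoproterozoic 1000–538.8; Statherian 1800–1600; Cretaceous 145–66.
Larger Ma is older, so oldest→youngest is Statherian, Calymmian, Neoproterozoic, Ordovician, Devonian, Jurassic, Cretaceous, Cenozoic; reverse it for youngest→oldest.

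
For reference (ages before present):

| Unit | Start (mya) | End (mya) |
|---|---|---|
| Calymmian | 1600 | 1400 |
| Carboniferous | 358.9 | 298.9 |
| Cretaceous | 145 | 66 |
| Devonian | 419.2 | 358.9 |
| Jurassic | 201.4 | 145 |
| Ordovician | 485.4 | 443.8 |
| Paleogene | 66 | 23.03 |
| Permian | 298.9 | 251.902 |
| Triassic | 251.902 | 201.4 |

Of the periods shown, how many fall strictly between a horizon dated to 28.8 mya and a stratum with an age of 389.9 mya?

389.9 Ma sits inside the Devonian (419.2–358.9) and 28.8 Ma inside the Paleogene (66–23.03); neither of those is wholly between the two dates.
The listed periods lying completely between them are Carboniferous, Permian, Triassic, Jurassic, Cretaceous — 5 in all.

5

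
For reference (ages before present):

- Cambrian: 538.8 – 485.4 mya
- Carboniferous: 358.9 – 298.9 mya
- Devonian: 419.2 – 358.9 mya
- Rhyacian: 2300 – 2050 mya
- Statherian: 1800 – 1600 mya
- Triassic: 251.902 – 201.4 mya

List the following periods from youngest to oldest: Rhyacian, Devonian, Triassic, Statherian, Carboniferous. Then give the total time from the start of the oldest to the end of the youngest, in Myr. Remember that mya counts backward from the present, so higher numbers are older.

Start ages (Ma): Rhyacian 2300, Statherian 1800, Devonian 419.2, Carboniferous 358.9, Triassic 251.902.
Ordered youngest to oldest: Triassic, Carboniferous, Devonian, Statherian, Rhyacian.
Span = 2300 − 201.4 = 2098.6 Myr.

Triassic → Carboniferous → Devonian → Statherian → Rhyacian; total span 2098.6 Myr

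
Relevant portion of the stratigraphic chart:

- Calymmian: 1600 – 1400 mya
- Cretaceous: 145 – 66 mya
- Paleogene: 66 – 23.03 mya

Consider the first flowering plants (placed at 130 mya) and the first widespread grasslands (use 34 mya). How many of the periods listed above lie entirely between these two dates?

Checking each listed span, none has both start < 130 Ma and end > 34 Ma — every period straddles one of the two dates or lies outside them — so the count is 0.

0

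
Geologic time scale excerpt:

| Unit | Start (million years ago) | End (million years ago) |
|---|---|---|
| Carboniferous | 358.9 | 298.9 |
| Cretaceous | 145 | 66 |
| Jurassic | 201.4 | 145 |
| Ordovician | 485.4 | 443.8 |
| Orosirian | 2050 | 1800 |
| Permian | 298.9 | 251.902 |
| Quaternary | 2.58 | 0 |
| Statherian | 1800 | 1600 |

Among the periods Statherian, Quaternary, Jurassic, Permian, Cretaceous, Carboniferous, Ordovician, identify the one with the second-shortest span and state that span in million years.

Durations: Statherian 200; Quaternary 2.58; Jurassic 56.4; Permian 46.998; Cretaceous 79; Carboniferous 60; Ordovician 41.6 Myr.
Sorted shortest-first: Quaternary (2.58), Ordovician (41.6), Permian (46.998), Jurassic (56.4), Carboniferous (60), Cretaceous (79), Statherian (200).
The second shortest is Ordovician at 41.6 Myr.

Ordovician, 41.6 million years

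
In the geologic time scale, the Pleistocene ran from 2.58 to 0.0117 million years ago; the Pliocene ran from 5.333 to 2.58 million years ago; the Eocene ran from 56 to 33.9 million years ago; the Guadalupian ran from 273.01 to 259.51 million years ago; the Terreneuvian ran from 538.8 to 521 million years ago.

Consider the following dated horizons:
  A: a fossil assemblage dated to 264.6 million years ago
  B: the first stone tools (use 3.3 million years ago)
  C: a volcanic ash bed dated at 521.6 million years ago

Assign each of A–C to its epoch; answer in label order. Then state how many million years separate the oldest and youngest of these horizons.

A: 264.6 Ma lies in 273.01–259.51 Ma, so Guadalupian.
B: 3.3 Ma lies in 5.333–2.58 Ma, so Pliocene.
C: 521.6 Ma lies in 538.8–521 Ma, so Terreneuvian.
Oldest = 521.6 Ma, youngest = 3.3 Ma → span 518.3 Myr.

A — Guadalupian; B — Pliocene; C — Terreneuvian; span 518.3 million years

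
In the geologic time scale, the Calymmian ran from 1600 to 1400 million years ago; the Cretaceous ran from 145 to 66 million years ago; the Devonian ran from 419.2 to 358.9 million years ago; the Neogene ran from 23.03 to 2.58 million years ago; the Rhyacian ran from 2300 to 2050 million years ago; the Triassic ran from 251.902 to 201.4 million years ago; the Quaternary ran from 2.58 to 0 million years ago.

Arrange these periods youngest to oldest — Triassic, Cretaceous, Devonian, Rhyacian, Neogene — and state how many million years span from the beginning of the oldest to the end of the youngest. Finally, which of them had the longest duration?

Start ages (Ma): Rhyacian 2300, Devonian 419.2, Triassic 251.902, Cretaceous 145, Neogene 23.03.
Ordered youngest to oldest: Neogene, Cretaceous, Triassic, Devonian, Rhyacian.
Span = 2300 − 2.58 = 2297.42 Myr.
Durations: Triassic 50.502, Neogene 20.45, Devonian 60.3, Cretaceous 79, Rhyacian 250 → longest is Rhyacian (250 Myr).

Neogene, Cretaceous, Triassic, Devonian, Rhyacian; total span 2297.42 Myr; longest is Rhyacian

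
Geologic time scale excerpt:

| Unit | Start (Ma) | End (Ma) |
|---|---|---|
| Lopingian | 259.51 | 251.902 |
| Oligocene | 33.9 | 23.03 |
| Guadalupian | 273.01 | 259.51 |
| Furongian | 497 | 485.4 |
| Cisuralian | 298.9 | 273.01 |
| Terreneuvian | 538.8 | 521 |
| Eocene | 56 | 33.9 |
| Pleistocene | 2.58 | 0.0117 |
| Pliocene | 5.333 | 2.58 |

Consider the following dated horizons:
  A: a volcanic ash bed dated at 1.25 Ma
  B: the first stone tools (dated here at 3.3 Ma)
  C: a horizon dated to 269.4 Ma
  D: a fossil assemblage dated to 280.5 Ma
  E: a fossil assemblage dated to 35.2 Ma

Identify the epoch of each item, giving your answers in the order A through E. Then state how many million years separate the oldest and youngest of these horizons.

A: 1.25 Ma lies in 2.58–0.0117 Ma, so Pleistocene.
B: 3.3 Ma lies in 5.333–2.58 Ma, so Pliocene.
C: 269.4 Ma lies in 273.01–259.51 Ma, so Guadalupian.
D: 280.5 Ma lies in 298.9–273.01 Ma, so Cisuralian.
E: 35.2 Ma lies in 56–33.9 Ma, so Eocene.
Oldest = 280.5 Ma, youngest = 1.25 Ma → span 279.25 Myr.

A — Pleistocene; B — Pliocene; C — Guadalupian; D — Cisuralian; E — Eocene; span 279.25 million years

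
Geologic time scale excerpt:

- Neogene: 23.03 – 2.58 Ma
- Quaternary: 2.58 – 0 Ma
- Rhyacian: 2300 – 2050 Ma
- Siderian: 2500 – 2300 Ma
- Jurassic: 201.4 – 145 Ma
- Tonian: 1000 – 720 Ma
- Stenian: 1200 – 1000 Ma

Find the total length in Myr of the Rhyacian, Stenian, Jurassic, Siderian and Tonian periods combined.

986.4 million years

Each duration: Rhyacian = 250; Stenian = 200; Jurassic = 56.4; Siderian = 200; Tonian = 280.
Sum: 250 + 200 + 56.4 + 200 + 280 = 986.4 Myr.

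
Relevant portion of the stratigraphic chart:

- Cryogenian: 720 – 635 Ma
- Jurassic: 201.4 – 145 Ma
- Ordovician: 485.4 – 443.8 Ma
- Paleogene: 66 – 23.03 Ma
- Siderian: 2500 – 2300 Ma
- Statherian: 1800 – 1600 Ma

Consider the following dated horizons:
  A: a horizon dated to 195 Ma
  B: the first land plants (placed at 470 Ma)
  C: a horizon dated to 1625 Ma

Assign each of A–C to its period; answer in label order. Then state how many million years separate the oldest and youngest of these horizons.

Match each age against the start–end ranges in the excerpt: A = 195 Ma → Jurassic (201.4–145); B = 470 Ma → Ordovician (485.4–443.8); C = 1625 Ma → Statherian (1800–1600).
The largest age is 1625 Ma and the smallest is 195 Ma; their difference is 1430 Myr.

A — Jurassic; B — Ordovician; C — Statherian; span 1430 million years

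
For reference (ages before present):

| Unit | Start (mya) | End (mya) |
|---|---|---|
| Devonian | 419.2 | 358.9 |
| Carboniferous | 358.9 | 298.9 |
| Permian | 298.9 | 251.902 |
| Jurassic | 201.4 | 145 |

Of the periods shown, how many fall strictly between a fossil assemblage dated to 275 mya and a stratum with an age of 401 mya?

The older date is 401 Ma and the younger is 275 Ma.
Periods with start < 401 and end > 275 Ma: Carboniferous (358.9–298.9).
That is 1 complete period.

1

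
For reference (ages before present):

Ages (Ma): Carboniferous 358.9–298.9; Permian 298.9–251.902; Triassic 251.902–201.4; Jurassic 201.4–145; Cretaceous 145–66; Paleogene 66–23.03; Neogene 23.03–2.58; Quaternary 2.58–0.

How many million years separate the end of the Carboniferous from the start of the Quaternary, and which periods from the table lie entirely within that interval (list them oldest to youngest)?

The Carboniferous closes at 298.9 Ma and the Quaternary opens at 2.58 Ma, so the interval is 298.9 − 2.58 = 296.32 Myr.
A period fits inside if it starts at or after 298.9 Ma and ends at or before 2.58 Ma; oldest first that gives Permian, Triassic, Jurassic, Cretaceous, Paleogene, Neogene.

296.32 million years; Permian, Triassic, Jurassic, Cretaceous, Paleogene, Neogene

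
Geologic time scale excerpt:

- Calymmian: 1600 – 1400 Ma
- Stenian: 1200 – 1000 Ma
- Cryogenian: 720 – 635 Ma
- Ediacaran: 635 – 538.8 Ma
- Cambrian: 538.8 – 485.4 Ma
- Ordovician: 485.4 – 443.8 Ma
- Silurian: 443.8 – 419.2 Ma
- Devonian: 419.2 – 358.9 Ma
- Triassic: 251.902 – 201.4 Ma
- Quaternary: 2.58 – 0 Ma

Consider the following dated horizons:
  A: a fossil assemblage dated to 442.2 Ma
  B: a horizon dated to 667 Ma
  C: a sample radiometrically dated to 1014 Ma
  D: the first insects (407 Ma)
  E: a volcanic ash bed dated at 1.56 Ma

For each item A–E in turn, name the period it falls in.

A — Silurian; B — Cryogenian; C — Stenian; D — Devonian; E — Quaternary

Match each age against the start–end ranges in the excerpt: A = 442.2 Ma → Silurian (443.8–419.2); B = 667 Ma → Cryogenian (720–635); C = 1014 Ma → Stenian (1200–1000); D = 407 Ma → Devonian (419.2–358.9); E = 1.56 Ma → Quaternary (2.58–0).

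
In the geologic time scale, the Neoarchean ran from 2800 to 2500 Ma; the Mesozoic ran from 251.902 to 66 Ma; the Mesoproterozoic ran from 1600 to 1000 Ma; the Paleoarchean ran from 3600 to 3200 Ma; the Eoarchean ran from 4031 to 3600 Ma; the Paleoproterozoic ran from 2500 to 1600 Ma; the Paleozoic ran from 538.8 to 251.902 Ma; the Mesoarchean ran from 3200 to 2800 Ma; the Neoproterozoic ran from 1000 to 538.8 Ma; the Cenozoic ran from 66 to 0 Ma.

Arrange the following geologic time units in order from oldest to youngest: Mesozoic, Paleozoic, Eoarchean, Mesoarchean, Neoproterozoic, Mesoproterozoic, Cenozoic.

The oldest of these is Eoarchean (starts 4031 Ma) and the youngest is Cenozoic (ends 0 Ma).
In between, by decreasing start age: Mesoarchean (3200), Mesoproterozoic (1600), Neoproterozoic (1000), Paleozoic (538.8), Mesozoic (251.902).

Eoarchean, Mesoarchean, Mesoproterozoic, Neoproterozoic, Paleozoic, Mesozoic, Cenozoic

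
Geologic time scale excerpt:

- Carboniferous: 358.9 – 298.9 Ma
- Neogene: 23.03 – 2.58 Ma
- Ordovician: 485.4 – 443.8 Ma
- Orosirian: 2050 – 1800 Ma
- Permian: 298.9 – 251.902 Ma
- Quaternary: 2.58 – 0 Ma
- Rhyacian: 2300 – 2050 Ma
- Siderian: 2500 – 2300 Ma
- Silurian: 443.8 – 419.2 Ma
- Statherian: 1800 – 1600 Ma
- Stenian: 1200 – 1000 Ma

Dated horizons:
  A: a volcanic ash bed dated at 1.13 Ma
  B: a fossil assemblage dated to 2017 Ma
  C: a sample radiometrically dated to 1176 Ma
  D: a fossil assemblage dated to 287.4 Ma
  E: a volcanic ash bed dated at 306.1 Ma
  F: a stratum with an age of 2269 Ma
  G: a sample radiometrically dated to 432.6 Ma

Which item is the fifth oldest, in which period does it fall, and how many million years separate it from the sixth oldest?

Larger Ma means older, so oldest first: F 2269 > B 2017 > C 1176 > G 432.6 > E 306.1 > D 287.4 > A 1.13.
Counting 5 along gives E (306.1 Ma); the excerpt puts that inside the Carboniferous, 358.9–298.9 Ma.
Next in line is D (287.4 Ma), and 306.1 − 287.4 = 18.7 Myr.

E, in the Carboniferous; 18.7 million years to D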